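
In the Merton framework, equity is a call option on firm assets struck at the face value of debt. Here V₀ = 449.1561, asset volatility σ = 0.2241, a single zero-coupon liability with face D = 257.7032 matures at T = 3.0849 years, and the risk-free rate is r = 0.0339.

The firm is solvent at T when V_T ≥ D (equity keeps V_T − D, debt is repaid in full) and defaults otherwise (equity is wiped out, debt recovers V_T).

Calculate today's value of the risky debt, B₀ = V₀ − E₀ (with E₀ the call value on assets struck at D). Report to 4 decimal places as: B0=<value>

B0=229.6930

Equity is a call on the firm's assets struck at D = 257.7032:
d₁ = [ln(V₀/D) + (r + σ²/2)T] / (σ√T)
   = [ln(449.1561/257.7032) + (0.0339 + 0.5·0.2241²)·3.0849] / (0.2241·√3.0849)
   = [0.555562 + 0.182041] / 0.393607 = 1.873960
d₂ = d₁ − σ√T = 1.873960 − 0.393607 = 1.480354
N(d₁) = 0.969532,  N(d₂) = 0.930611,  e^(−rT) = 0.900704
E₀ = V₀·N(d₁) − D·e^(−rT)·N(d₂)
   = 449.1561·0.969532 − 257.7032·0.900704·0.930611 = 219.463109
B₀ = V₀ − E₀ = 449.1561 − 219.463109 = 229.692991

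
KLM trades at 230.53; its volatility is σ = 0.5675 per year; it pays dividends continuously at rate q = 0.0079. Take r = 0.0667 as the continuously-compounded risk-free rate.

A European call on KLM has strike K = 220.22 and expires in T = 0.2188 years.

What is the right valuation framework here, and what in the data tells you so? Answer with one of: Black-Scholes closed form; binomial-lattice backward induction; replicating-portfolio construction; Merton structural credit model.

framework: Black-Scholes closed form

Key observation: with KLM following a GBM at constant σ and r, the European call struck at 220.22 prices in closed form — nothing here needs a stepwise model or a balance sheet.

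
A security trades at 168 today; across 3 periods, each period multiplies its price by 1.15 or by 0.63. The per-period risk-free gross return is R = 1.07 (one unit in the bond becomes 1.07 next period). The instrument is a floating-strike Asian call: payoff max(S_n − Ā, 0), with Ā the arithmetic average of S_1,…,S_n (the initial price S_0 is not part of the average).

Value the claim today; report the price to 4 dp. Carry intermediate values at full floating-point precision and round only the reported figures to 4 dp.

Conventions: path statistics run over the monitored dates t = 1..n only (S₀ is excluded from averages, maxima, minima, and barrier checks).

price = 17.3350

Set p* = 0.8462 (from d < R < u); the path-dependent value is the discounted p*-expectation over all price paths.
Enumerate all 2^3 = 8 price paths (U = up ×1.15, D = down ×0.63); each path with k up-moves has probability p*^k·(1−p*)^(3−k).
DDD: Ā=71.5090, payoff=0.0000, prob=0.003641
UDD: Ā=130.5324, payoff=0.0000, prob=0.020027
DUD: Ā=101.4124, payoff=0.0000, prob=0.020027
UUD: Ā=185.1178, payoff=0.0000, prob=0.110150
DDU: Ā=83.0668, payoff=0.0000, prob=0.020027
UDU: Ā=151.6298, payoff=0.0000, prob=0.110150
DUU: Ā=122.5098, payoff=17.4636, prob=0.110150
UUU: Ā=223.6290, payoff=31.8780, prob=0.605826
Price = Σ prob·payoff / R^3 = 21.236144 / 1.225043 = 17.3350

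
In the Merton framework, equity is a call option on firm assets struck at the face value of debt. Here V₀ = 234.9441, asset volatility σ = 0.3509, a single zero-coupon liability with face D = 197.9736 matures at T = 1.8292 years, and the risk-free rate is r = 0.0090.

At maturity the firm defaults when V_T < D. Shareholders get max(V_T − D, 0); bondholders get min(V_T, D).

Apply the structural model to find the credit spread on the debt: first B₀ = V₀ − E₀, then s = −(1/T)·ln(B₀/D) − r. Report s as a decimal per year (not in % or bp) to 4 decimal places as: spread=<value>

spread=0.0695

Work the structural quantities from V₀ = 234.9441 against face 197.9736:
d₁ = [ln(V₀/D) + (r + σ²/2)T] / (σ√T)
   = [ln(234.9441/197.9736) + (0.0090 + 0.5·0.3509²)·1.8292] / (0.3509·√1.8292)
   = [0.171214 + 0.129078] / 0.474585 = 0.632747
d₂ = d₁ − σ√T = 0.632747 − 0.474585 = 0.158162
N(d₁) = 0.736551,  N(d₂) = 0.562835,  e^(−rT) = 0.983672
E₀ = V₀·N(d₁) − D·e^(−rT)·N(d₂)
   = 234.9441·0.736551 − 197.9736·0.983672·0.562835 = 63.441026
B₀ = V₀ − E₀ = 234.9441 − 63.441026 = 171.503074
spread = −(1/T)·ln(B₀/D) − r = −(1/1.8292)·ln(171.503074/197.9736) − 0.0090 = 0.06946736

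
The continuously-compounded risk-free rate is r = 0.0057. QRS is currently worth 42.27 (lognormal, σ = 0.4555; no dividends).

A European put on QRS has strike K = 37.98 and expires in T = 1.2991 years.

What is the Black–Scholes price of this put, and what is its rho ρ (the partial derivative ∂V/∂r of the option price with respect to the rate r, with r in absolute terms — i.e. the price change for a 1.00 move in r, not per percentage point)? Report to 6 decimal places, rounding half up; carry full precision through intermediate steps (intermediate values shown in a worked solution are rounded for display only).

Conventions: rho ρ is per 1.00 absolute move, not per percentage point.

σ√T = 0.4555·√1.2991 = 0.519170
d₁ = (ln(S/K) + (r+σ²/2)T) / (σ√T) = (ln(42.27/37.98) + (0.0057+0.4555²/2)·1.2991) / 0.519170 = (0.107018 + 0.142174) / 0.519170 = 0.479981
d₂ = d₁ − σ√T = 0.479981 − 0.519170 = -0.039190
e^{−rT} = 0.992622
N(−d₁) = 0.315621,  N(−d₂) = 0.515630
Put price V = K·e^{−rT}·N(−d₂) − S·N(−d₁) = 19.439162 − 13.341283 = 6.097879
ρ = −K·T·e^{−rT}·N(−d₂) = -25.253415

price = 6.097879
ρ = -25.253415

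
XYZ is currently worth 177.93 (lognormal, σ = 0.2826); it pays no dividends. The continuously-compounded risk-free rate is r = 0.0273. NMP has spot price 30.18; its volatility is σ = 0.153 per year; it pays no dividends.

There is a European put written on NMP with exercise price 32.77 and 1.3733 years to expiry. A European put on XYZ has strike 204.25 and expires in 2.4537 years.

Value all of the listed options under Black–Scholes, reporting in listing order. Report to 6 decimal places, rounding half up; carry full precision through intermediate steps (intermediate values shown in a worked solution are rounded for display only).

[NMP put K=32.77]
σ√T = 0.153·√1.3733 = 0.179297
d₁ = (ln(S/K) + (r+σ²/2)T) / (σ√T) = (ln(30.18/32.77) + (0.0273+0.153²/2)·1.3733) / 0.179297 = (-0.082334 + 0.053565) / 0.179297 = -0.160455
d₂ = d₁ − σ√T = -0.160455 − 0.179297 = -0.339752
e^{−rT} = 0.963203
N(−d₁) = 0.563739,  N(−d₂) = 0.632978
price = K·e^{−rT}·N(−d₂) − S·N(−d₁) = 19.979434 − 17.013630 = 2.965804
[XYZ put K=204.25]
σ√T = 0.2826·√2.4537 = 0.442673
d₁ = (ln(S/K) + (r+σ²/2)T) / (σ√T) = (ln(177.93/204.25) + (0.0273+0.2826²/2)·2.4537) / 0.442673 = (-0.137955 + 0.164966) / 0.442673 = 0.061018
d₂ = d₁ − σ√T = 0.061018 − 0.442673 = -0.381655
e^{−rT} = 0.935208
N(−d₁) = 0.475672,  N(−d₂) = 0.648641
price = K·e^{−rT}·N(−d₂) − S·N(−d₁) = 123.901040 − 84.636380 = 39.264660

price(NMP put K=32.77) = 2.965804
price(XYZ put K=204.25) = 39.264660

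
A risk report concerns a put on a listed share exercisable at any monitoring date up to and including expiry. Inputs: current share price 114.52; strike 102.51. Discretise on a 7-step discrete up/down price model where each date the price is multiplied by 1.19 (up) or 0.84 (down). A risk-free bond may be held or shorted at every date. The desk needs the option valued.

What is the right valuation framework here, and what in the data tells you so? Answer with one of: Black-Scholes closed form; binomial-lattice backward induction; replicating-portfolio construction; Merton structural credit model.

Key observation: the defining feature is the embedded early-exercise option across 7 discrete dates on the spot-114.52 tree; pricing the strike-102.51 put means working backward with an exercise test at every node.

framework: binomial-lattice backward induction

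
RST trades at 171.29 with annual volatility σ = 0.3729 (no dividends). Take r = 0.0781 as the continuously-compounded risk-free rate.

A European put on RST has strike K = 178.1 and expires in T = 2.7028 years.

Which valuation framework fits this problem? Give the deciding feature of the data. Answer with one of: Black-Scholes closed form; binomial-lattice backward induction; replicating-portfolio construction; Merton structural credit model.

framework: Black-Scholes closed form

Key observation: the instrument is a plain European put (strike 178.1) on a lognormal asset; the exact continuous-time formula applies directly.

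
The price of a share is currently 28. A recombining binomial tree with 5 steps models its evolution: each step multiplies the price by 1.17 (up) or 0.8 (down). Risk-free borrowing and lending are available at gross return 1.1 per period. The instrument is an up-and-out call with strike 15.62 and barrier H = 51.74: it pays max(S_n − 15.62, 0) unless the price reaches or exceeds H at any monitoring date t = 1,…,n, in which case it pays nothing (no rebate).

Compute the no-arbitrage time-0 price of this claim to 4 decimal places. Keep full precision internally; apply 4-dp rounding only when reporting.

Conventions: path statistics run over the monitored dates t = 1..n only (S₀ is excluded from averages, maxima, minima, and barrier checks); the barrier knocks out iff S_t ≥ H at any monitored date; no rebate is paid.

With p* = (R−d)/(u−d) = 0.8108, sum probability × payoff across the paths and divide by R^5.
Enumerate all 2^5 = 32 price paths (U = up ×1.17, D = down ×0.8); each path with k up-moves has probability p*^k·(1−p*)^(5−k).
DDDDD: M=22.4000, payoff=0.0000, prob=0.000242
UDDDD: M=32.7600, payoff=0.0000, prob=0.001039
DUDDD: M=26.2080, payoff=0.0000, prob=0.001039
UUDDD: M=38.3292, payoff=4.0046, prob=0.004452
DDUDD: M=22.4000, payoff=0.0000, prob=0.001039
UDUDD: M=32.7600, payoff=4.0046, prob=0.004452
DUUDD: M=30.6634, payoff=4.0046, prob=0.004452
UUUDD: M=44.8452, payoff=13.0809, prob=0.019079
DDDUD: M=22.4000, payoff=0.0000, prob=0.001039
UDDUD: M=32.7600, payoff=4.0046, prob=0.004452
DUDUD: M=26.2080, payoff=4.0046, prob=0.004452
UUDUD: M=38.3292, payoff=13.0809, prob=0.019079
DDUUD: M=24.5307, payoff=4.0046, prob=0.004452
UDUUD: M=35.8761, payoff=13.0809, prob=0.019079
DUUUD: M=35.8761, payoff=13.0809, prob=0.019079
UUUUD: M=52.4688, payoff=0.0000, prob=0.081766
DDDDU: M=22.4000, payoff=0.0000, prob=0.001039
UDDDU: M=32.7600, payoff=4.0046, prob=0.004452
DUDDU: M=26.2080, payoff=4.0046, prob=0.004452
UUDDU: M=38.3292, payoff=13.0809, prob=0.019079
DDUDU: M=22.4000, payoff=4.0046, prob=0.004452
UDUDU: M=32.7600, payoff=13.0809, prob=0.019079
DUUDU: M=30.6634, payoff=13.0809, prob=0.019079
UUUDU: M=44.8452, payoff=26.3551, prob=0.081766
DDDUU: M=22.4000, payoff=4.0046, prob=0.004452
UDDUU: M=32.7600, payoff=13.0809, prob=0.019079
DUDUU: M=28.7009, payoff=13.0809, prob=0.019079
UUDUU: M=41.9751, payoff=26.3551, prob=0.081766
DDUUU: M=28.7009, payoff=13.0809, prob=0.019079
UDUUU: M=41.9751, payoff=26.3551, prob=0.081766
DUUUU: M=41.9751, payoff=26.3551, prob=0.081766
UUUUU: M=61.3885, payoff=0.0000, prob=0.350427
Price = Σ prob·payoff / R^5 = 11.293781 / 1.610510 = 7.0125

price = 7.0125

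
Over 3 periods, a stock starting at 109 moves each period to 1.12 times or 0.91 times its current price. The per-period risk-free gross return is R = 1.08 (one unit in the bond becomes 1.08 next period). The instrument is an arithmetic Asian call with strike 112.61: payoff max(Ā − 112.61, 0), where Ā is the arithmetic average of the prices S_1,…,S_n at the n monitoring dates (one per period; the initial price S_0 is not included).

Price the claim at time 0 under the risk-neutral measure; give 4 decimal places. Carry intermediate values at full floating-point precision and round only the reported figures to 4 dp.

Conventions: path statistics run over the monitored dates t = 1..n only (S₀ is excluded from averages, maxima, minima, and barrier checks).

Risk-neutral up-probability p* = (R−d)/(u−d) = (1.08−0.91)/(1.12−0.91) = 0.8095; the claim prices as the p*-weighted sum of path payoffs discounted by R^3.
Enumerate all 2^3 = 8 price paths (U = up ×1.12, D = down ×0.91); each path with k up-moves has probability p*^k·(1−p*)^(3−k).
DDD: Ā=90.5307, payoff=0.0000, prob=0.006911
UDD: Ā=111.4224, payoff=0.0000, prob=0.029370
DUD: Ā=103.7924, payoff=0.0000, prob=0.029370
UUD: Ā=127.7445, payoff=15.1345, prob=0.124825
DDU: Ā=96.8491, payoff=0.0000, prob=0.029370
UDU: Ā=119.1989, payoff=6.5889, prob=0.124825
DUU: Ā=111.5689, payoff=0.0000, prob=0.124825
UUU: Ā=137.3156, payoff=24.7056, prob=0.530504
Price = Σ prob·payoff / R^3 = 15.818034 / 1.259712 = 12.5569

price = 12.5569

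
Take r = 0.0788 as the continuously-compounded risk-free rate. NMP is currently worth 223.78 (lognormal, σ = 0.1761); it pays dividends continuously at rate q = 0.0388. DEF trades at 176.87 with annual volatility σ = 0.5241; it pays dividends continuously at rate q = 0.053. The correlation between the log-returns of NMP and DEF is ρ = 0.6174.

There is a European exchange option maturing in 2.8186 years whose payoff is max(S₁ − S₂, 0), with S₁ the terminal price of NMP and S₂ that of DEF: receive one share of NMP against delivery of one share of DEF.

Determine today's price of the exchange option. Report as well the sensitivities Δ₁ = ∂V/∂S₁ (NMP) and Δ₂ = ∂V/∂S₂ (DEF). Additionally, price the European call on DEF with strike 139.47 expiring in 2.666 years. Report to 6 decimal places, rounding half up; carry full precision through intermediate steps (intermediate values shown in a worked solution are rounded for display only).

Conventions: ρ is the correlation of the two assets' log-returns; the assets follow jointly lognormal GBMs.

σ_eff = √(σ₁² + σ₂² − 2ρσ₁σ₂) = √(0.1761² + 0.5241² − 2·0.6174·0.1761·0.5241) = 0.437867
d₁ = (ln(S₁/S₂) + (q₂ − q₁ + σ_eff²/2)T) / (σ_eff√T) = (ln(223.78/176.87) + (0.053 − 0.0388 + 0.095864)·2.8186) / 0.735121 = 0.742019
d₂ = d₁ − σ_eff√T = 0.742019 − 0.735121 = 0.006898
N(d₁) = 0.770962,  N(d₂) = 0.502752
V = S₁·e^{−q₁T}·N(d₁) − S₂·e^{−q₂T}·N(d₂) = 154.653294 − 76.582685 = 78.070609
Δ₁ = e^{−q₁T}·N(d₁) = 0.691095;  Δ₂ = −e^{−q₂T}·N(d₂) = -0.432989
[vanilla: DEF call K=139.47]
σ√T = 0.5241·√2.666 = 0.855745
d₁ = (ln(S/K) + (r−q+σ²/2)T) / (σ√T) = (ln(176.87/139.47) + (0.0788−0.053+0.5241²/2)·2.666) / 0.855745 = (0.237565 + 0.434932) / 0.855745 = 0.785863
d₂ = d₁ − σ√T = 0.785863 − 0.855745 = -0.069882
e^{−rT} = 0.810519
e^{−qT} = 0.868231
N(d₁) = 0.784026,  N(d₂) = 0.472144
price = S·e^{−qT}·N(d₁) − K·e^{−rT}·N(d₂) = 120.398120 − 53.372570 = 67.025551

exchange price = 78.070609
Δ1 = 0.691095
Δ2 = -0.432989
price(DEF call K=139.47) = 67.025551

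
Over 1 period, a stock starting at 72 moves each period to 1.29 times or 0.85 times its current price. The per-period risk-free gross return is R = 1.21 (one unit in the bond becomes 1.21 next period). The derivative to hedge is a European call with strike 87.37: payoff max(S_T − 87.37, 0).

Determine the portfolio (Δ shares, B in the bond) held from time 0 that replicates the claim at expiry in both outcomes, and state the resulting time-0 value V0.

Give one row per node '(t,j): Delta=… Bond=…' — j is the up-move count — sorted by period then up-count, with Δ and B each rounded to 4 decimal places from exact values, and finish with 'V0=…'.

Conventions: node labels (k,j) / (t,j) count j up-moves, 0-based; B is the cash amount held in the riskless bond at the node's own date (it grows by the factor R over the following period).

Arbitrage-free pricing uses the up-move probability p* = (R−d)/(u−d) = 0.8182, discounting each step at R = 1.21.
Payoffs at expiry: V(1,0)=0.0000, V(1,1)=5.5100
(0,0): S=72.0000. Δ = (V_up−V_dn)/(S_up−S_dn) = (5.5100−0.0000)/(92.8800−61.2000) = 0.1739. V = [p*·5.5100 + (1−p*)·0.0000]/1.21 = 3.7258. B = V − Δ·S = -8.7970.
Verification: the root portfolio costs Δ(0,0)·S0 + B(0,0) = 3.7258, matching V0.

(0,0): Delta=0.1739 Bond=-8.7970
V0=3.7258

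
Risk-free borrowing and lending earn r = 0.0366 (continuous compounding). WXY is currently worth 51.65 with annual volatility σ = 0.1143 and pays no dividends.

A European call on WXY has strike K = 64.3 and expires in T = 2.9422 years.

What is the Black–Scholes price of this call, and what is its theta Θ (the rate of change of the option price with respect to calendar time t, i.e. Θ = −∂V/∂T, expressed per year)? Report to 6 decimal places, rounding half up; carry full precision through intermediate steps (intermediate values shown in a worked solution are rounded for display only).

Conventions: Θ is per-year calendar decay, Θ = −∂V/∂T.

price = 1.896447
Θ = -1.148609

σ√T = 0.1143·√2.9422 = 0.196057
d₁ = (ln(S/K) + (r+σ²/2)T) / (σ√T) = (ln(51.65/64.3) + (0.0366+0.1143²/2)·2.9422) / 0.196057 = (-0.219069 + 0.126904) / 0.196057 = -0.470097
d₂ = d₁ − σ√T = -0.470097 − 0.196057 = -0.666154
e^{−rT} = 0.897911
N(d₁) = 0.319143,  N(d₂) = 0.252656
Call price V = S·N(d₁) − K·e^{−rT}·N(d₂) = 16.483734 − 14.587287 = 1.896447
φ(d₁) = (1/√(2π))·e^{−d₁²/2} = 0.357209
Θ = −S·φ(d₁)·σ/(2√T) − r·K·e^{−rT}·N(d₂) = −0.614714 − 0.533895 = -1.148609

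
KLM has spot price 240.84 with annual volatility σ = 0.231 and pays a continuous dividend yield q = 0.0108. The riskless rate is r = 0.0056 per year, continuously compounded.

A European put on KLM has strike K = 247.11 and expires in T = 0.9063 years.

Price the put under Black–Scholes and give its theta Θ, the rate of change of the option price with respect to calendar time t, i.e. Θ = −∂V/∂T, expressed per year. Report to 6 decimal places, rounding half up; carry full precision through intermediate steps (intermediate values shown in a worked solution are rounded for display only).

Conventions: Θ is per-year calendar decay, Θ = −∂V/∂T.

price = 25.087962
Θ = -12.032379

σ√T = 0.231·√0.9063 = 0.219912
d₁ = (ln(S/K) + (r−q+σ²/2)T) / (σ√T) = (ln(240.84/247.11) + (0.0056−0.0108+0.231²/2)·0.9063) / 0.219912 = (-0.025701 + 0.019468) / 0.219912 = -0.028343
d₂ = d₁ − σ√T = -0.028343 − 0.219912 = -0.248255
e^{−rT} = 0.994938
e^{−qT} = 0.990260
N(−d₁) = 0.511306,  N(−d₂) = 0.598031
Put price V = K·e^{−rT}·N(−d₂) − S·e^{−qT}·N(−d₁) = 147.031398 − 121.943436 = 25.087962
φ(d₁) = (1/√(2π))·e^{−d₁²/2} = 0.398782
Θ = −S·e^{−qT}·φ(d₁)·σ/(2√T) − q·S·e^{−qT}·N(−d₁) + r·K·e^{−rT}·N(−d₂) = −11.538765 − 1.316989 + 0.823376 = -12.032379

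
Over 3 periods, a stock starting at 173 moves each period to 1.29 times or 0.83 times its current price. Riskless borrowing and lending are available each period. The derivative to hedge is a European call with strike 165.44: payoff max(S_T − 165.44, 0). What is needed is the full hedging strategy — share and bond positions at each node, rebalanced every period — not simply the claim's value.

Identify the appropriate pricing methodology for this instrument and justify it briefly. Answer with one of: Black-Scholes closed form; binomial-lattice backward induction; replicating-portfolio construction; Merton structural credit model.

framework: replicating-portfolio construction

Key observation: a price alone would not answer the question — the per-node share/bond construction on the spot-173, 1.29/0.83 tree is required, and only the replicating-portfolio method yields it.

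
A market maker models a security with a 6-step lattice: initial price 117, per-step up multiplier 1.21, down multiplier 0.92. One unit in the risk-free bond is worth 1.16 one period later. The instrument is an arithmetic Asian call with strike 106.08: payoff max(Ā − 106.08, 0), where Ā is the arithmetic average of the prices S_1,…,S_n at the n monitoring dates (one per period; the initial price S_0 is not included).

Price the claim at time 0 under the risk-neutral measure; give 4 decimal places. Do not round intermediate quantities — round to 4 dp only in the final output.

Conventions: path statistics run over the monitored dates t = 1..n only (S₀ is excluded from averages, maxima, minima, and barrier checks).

price = 39.8122

Under the martingale measure an up-move has probability p* = 0.8276; value the claim as the probability-weighted average of per-path payoffs, discounted 6 periods at R = 1.16.
Enumerate all 2^6 = 64 price paths (U = up ×1.21, D = down ×0.92); each path with k up-moves has probability p*^k·(1−p*)^(6−k).
DDDDDD: Ā=88.2749, payoff=0.0000, prob=0.000026
UDDDDD: Ā=116.1007, payoff=10.0207, prob=0.000126
DUDDDD: Ā=110.4457, payoff=4.3657, prob=0.000126
UUDDDD: Ā=145.2601, payoff=39.1801, prob=0.000605
DDUDDD: Ā=105.2431, payoff=0.0000, prob=0.000126
UDUDDD: Ā=138.4175, payoff=32.3375, prob=0.000605
DUUDDD: Ā=132.7625, payoff=26.6825, prob=0.000605
UUUDDD: Ā=174.6116, payoff=68.5316, prob=0.002905
DDDUDD: Ā=100.4567, payoff=0.0000, prob=0.000126
UDDUDD: Ā=132.1224, payoff=26.0424, prob=0.000605
DUDUDD: Ā=126.4674, payoff=20.3874, prob=0.000605
UUDUDD: Ā=166.3321, payoff=60.2521, prob=0.002905
DDUUDD: Ā=121.2648, payoff=15.1848, prob=0.000605
UDUUDD: Ā=159.4895, payoff=53.4095, prob=0.002905
DUUUDD: Ā=153.8345, payoff=47.7545, prob=0.002905
UUUUDD: Ā=202.3259, payoff=96.2459, prob=0.013944
DDDDUD: Ā=96.0532, payoff=0.0000, prob=0.000126
UDDDUD: Ā=126.3308, payoff=20.2508, prob=0.000605
DUDDUD: Ā=120.6758, payoff=14.5958, prob=0.000605
UUDDUD: Ā=158.7150, payoff=52.6350, prob=0.002905
DDUDUD: Ā=115.4732, payoff=9.3932, prob=0.000605
UDUDUD: Ā=151.8724, payoff=45.7924, prob=0.002905
DUUDUD: Ā=146.2174, payoff=40.1374, prob=0.002905
UUUDUD: Ā=192.3077, payoff=86.2277, prob=0.013944
DDDUUD: Ā=110.6868, payoff=4.6068, prob=0.000605
UDDUUD: Ā=145.5773, payoff=39.4973, prob=0.002905
DUDUUD: Ā=139.9223, payoff=33.8423, prob=0.002905
UUDUUD: Ā=184.0282, payoff=77.9482, prob=0.013944
DDUUUD: Ā=134.7197, payoff=28.6397, prob=0.002905
UDUUUD: Ā=177.1856, payoff=71.1056, prob=0.013944
DUUUUD: Ā=171.5306, payoff=65.4506, prob=0.013944
UUUUUD: Ā=225.6001, payoff=119.5201, prob=0.066933
DDDDDU: Ā=92.0020, payoff=0.0000, prob=0.000126
UDDDDU: Ā=121.0026, payoff=14.9226, prob=0.000605
DUDDDU: Ā=115.3476, payoff=9.2676, prob=0.000605
UUDDDU: Ā=151.7072, payoff=45.6272, prob=0.002905
DDUDDU: Ā=110.1450, payoff=4.0650, prob=0.000605
UDUDDU: Ā=144.8647, payoff=38.7847, prob=0.002905
DUUDDU: Ā=139.2097, payoff=33.1297, prob=0.002905
UUUDDU: Ā=183.0910, payoff=77.0110, prob=0.013944
DDDUDU: Ā=105.3586, payoff=0.0000, prob=0.000605
UDDUDU: Ā=138.5695, payoff=32.4895, prob=0.002905
DUDUDU: Ā=132.9145, payoff=26.8345, prob=0.002905
UUDUDU: Ā=174.8115, payoff=68.7315, prob=0.013944
DDUUDU: Ā=127.7119, payoff=21.6319, prob=0.002905
UDUUDU: Ā=167.9689, payoff=61.8889, prob=0.013944
DUUUDU: Ā=162.3139, payoff=56.2339, prob=0.013944
UUUUDU: Ā=213.4781, payoff=107.3981, prob=0.066933
DDDDUU: Ā=100.9552, payoff=0.0000, prob=0.000605
UDDDUU: Ā=132.7780, payoff=26.6980, prob=0.002905
DUDDUU: Ā=127.1230, payoff=21.0430, prob=0.002905
UUDDUU: Ā=167.1943, payoff=61.1143, prob=0.013944
DDUDUU: Ā=121.9204, payoff=15.8404, prob=0.002905
UDUDUU: Ā=160.3518, payoff=54.2718, prob=0.013944
DUUDUU: Ā=154.6968, payoff=48.6168, prob=0.013944
UUUDUU: Ā=203.4599, payoff=97.3799, prob=0.066933
DDDUUU: Ā=117.1340, payoff=11.0540, prob=0.002905
UDDUUU: Ā=154.0567, payoff=47.9767, prob=0.013944
DUDUUU: Ā=148.4017, payoff=42.3217, prob=0.013944
UUDUUU: Ā=195.1804, payoff=89.1004, prob=0.066933
DDUUUU: Ā=143.1991, payoff=37.1191, prob=0.013944
UDUUUU: Ā=188.3379, payoff=82.2579, prob=0.066933
DUUUUU: Ā=182.6829, payoff=76.6029, prob=0.066933
UUUUUU: Ā=240.2677, payoff=134.1877, prob=0.321277
Price = Σ prob·payoff / R^6 = 96.998390 / 2.436396 = 39.8122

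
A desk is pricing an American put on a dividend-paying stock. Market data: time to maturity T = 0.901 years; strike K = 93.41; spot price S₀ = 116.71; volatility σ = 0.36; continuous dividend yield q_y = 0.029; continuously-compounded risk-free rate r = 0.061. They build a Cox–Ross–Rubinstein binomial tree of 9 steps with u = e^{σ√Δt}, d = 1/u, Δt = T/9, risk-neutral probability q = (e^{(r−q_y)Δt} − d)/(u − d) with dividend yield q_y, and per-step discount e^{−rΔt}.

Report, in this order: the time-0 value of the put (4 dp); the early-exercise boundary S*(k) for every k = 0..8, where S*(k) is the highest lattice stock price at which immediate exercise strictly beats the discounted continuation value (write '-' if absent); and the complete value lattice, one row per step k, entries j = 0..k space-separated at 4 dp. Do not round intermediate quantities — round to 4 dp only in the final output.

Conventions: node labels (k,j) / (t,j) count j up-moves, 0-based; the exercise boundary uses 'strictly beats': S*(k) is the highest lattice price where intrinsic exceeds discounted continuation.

price = 4.9086
boundary = - - - - - 66.0338 58.9247 66.0338 74.0005
tree:
4.9086
7.3274 2.4084
10.6769 3.8718 0.8887
15.1259 6.0989 1.5616 0.1872
20.7380 9.3720 2.7087 0.3661 0.0000
27.3762 13.9678 4.6220 0.7161 0.0000 0.0000
34.4853 20.0342 7.7181 1.4007 0.0000 0.0000 0.0000
40.8290 27.3762 12.5098 2.7398 0.0000 0.0000 0.0000 0.0000
46.4897 34.4853 19.4095 5.3589 0.0000 0.0000 0.0000 0.0000 0.0000
51.5410 40.8290 27.3762 10.4817 0.0000 0.0000 0.0000 0.0000 0.0000 0.0000

Δt=0.10011  u=1.12065  d=0.89234  q=0.48561  discount=0.99391
step 9 (expiry): payoffs max(K−S,0) = 51.5410 40.8290 27.3762 10.4817 0.0000 0.0000 0.0000 0.0000 0.0000 0.0000
step 8: (k=8,j=0): S=46.9203, K−S=46.4897, hold=46.0570 ⇒ V=46.4897 exercise | (k=8,j=1): S=58.9247, K−S=34.4853, hold=34.0874 ⇒ V=34.4853 exercise | (k=8,j=2): S=74.0005, K−S=19.4095, hold=19.0554 ⇒ V=19.4095 exercise | (k=8,j=3): S=92.9333, K−S=0.4767, hold=5.3589 ⇒ V=5.3589 continue | (k=8,j=4): S=116.7100, K−S=0.0000, hold=0.0000 ⇒ V=0.0000 continue | (k=8,j=5): S=146.5699, K−S=0.0000, hold=0.0000 ⇒ V=0.0000 continue | (k=8,j=6): S=184.0694, K−S=0.0000, hold=0.0000 ⇒ V=0.0000 continue | (k=8,j=7): S=231.1631, K−S=0.0000, hold=0.0000 ⇒ V=0.0000 continue | (k=8,j=8): S=290.3056, K−S=0.0000, hold=0.0000 ⇒ V=0.0000 continue  boundary S*=74.0005
step 7: (k=7,j=0): S=52.5810, K−S=40.8290, hold=40.4127 ⇒ V=40.8290 exercise | (k=7,j=1): S=66.0338, K−S=27.3762, hold=26.9990 ⇒ V=27.3762 exercise | (k=7,j=2): S=82.9283, K−S=10.4817, hold=12.5098 ⇒ V=12.5098 continue | (k=7,j=3): S=104.1453, K−S=0.0000, hold=2.7398 ⇒ V=2.7398 continue | (k=7,j=4): S=130.7906, K−S=0.0000, hold=0.0000 ⇒ V=0.0000 continue | (k=7,j=5): S=164.2530, K−S=0.0000, hold=0.0000 ⇒ V=0.0000 continue | (k=7,j=6): S=206.2767, K−S=0.0000, hold=0.0000 ⇒ V=0.0000 continue | (k=7,j=7): S=259.0520, K−S=0.0000, hold=0.0000 ⇒ V=0.0000 continue  boundary S*=66.0338
step 6: (k=6,j=0): S=58.9247, K−S=34.4853, hold=34.0874 ⇒ V=34.4853 exercise | (k=6,j=1): S=74.0005, K−S=19.4095, hold=20.0342 ⇒ V=20.0342 continue | (k=6,j=2): S=92.9333, K−S=0.4767, hold=7.7181 ⇒ V=7.7181 continue | (k=6,j=3): S=116.7100, K−S=0.0000, hold=1.4007 ⇒ V=1.4007 continue | (k=6,j=4): S=146.5699, K−S=0.0000, hold=0.0000 ⇒ V=0.0000 continue | (k=6,j=5): S=184.0694, K−S=0.0000, hold=0.0000 ⇒ V=0.0000 continue | (k=6,j=6): S=231.1631, K−S=0.0000, hold=0.0000 ⇒ V=0.0000 continue  boundary S*=58.9247
step 5: (k=5,j=0): S=66.0338, K−S=27.3762, hold=27.3005 ⇒ V=27.3762 exercise | (k=5,j=1): S=82.9283, K−S=10.4817, hold=13.9678 ⇒ V=13.9678 continue | (k=5,j=2): S=104.1453, K−S=0.0000, hold=4.6220 ⇒ V=4.6220 continue | (k=5,j=3): S=130.7906, K−S=0.0000, hold=0.7161 ⇒ V=0.7161 continue | (k=5,j=4): S=164.2530, K−S=0.0000, hold=0.0000 ⇒ V=0.0000 continue | (k=5,j=5): S=206.2767, K−S=0.0000, hold=0.0000 ⇒ V=0.0000 continue  boundary S*=66.0338
step 4: (k=4,j=0): S=74.0005, K−S=19.4095, hold=20.7380 ⇒ V=20.7380 continue | (k=4,j=1): S=92.9333, K−S=0.4767, hold=9.3720 ⇒ V=9.3720 continue | (k=4,j=2): S=116.7100, K−S=0.0000, hold=2.7087 ⇒ V=2.7087 continue | (k=4,j=3): S=146.5699, K−S=0.0000, hold=0.3661 ⇒ V=0.3661 continue | (k=4,j=4): S=184.0694, K−S=0.0000, hold=0.0000 ⇒ V=0.0000 continue  boundary S*=-
step 3: (k=3,j=0): S=82.9283, K−S=10.4817, hold=15.1259 ⇒ V=15.1259 continue | (k=3,j=1): S=104.1453, K−S=0.0000, hold=6.0989 ⇒ V=6.0989 continue | (k=3,j=2): S=130.7906, K−S=0.0000, hold=1.5616 ⇒ V=1.5616 continue | (k=3,j=3): S=164.2530, K−S=0.0000, hold=0.1872 ⇒ V=0.1872 continue  boundary S*=-
step 2: (k=2,j=0): S=92.9333, K−S=0.4767, hold=10.6769 ⇒ V=10.6769 continue | (k=2,j=1): S=116.7100, K−S=0.0000, hold=3.8718 ⇒ V=3.8718 continue | (k=2,j=2): S=146.5699, K−S=0.0000, hold=0.8887 ⇒ V=0.8887 continue  boundary S*=-
step 1: (k=1,j=0): S=104.1453, K−S=0.0000, hold=7.3274 ⇒ V=7.3274 continue | (k=1,j=1): S=130.7906, K−S=0.0000, hold=2.4084 ⇒ V=2.4084 continue  boundary S*=-
step 0: (k=0,j=0): S=116.7100, K−S=0.0000, hold=4.9086 ⇒ V=4.9086 continue  boundary S*=-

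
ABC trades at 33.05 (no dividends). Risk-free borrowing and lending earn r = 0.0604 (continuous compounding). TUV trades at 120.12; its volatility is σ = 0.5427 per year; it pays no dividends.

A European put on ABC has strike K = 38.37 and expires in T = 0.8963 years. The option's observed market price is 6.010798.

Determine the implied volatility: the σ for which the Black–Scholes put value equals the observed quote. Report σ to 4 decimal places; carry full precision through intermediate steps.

sigma = 0.3185

At σ = 0.3185 the Black–Scholes value reproduces the quote:
σ√T = 0.3185·√0.8963 = 0.301534
d₁ = (ln(S/K) + (r+σ²/2)T) / (σ√T) = (ln(33.05/38.37) + (0.0604+0.3185²/2)·0.8963) / 0.301534 = (-0.149254 + 0.099598) / 0.301534 = -0.164680
d₂ = d₁ − σ√T = -0.164680 − 0.301534 = -0.466213
e^{−rT} = 0.947303
N(−d₁) = 0.565402,  N(−d₂) = 0.679469
V = K·e^{−rT}·N(−d₂) − S·N(−d₁) = 24.697331 − 18.686533 = 6.010798 (matching the quote); vega is positive throughout, so no other σ reproduces this price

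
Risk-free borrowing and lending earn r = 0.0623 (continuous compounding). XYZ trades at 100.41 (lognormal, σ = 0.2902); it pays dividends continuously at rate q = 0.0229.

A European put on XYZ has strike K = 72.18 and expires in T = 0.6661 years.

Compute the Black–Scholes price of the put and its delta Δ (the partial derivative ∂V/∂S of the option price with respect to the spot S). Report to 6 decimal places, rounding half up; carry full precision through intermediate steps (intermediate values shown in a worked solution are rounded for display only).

σ√T = 0.2902·√0.6661 = 0.236847
d₁ = (ln(S/K) + (r−q+σ²/2)T) / (σ√T) = (ln(100.41/72.18) + (0.0623−0.0229+0.2902²/2)·0.6661) / 0.236847 = (0.330099 + 0.054292) / 0.236847 = 1.622955
d₂ = d₁ − σ√T = 1.622955 − 0.236847 = 1.386108
e^{−rT} = 0.959351
e^{−qT} = 0.984862
N(−d₁) = 0.052300,  N(−d₂) = 0.082857
Put price V = K·e^{−rT}·N(−d₂) − S·e^{−qT}·N(−d₁) = 5.737509 − 5.171901 = 0.565608
Δ = −e^{−qT}·N(−d₁) = -0.051508

price = 0.565608
Δ = -0.051508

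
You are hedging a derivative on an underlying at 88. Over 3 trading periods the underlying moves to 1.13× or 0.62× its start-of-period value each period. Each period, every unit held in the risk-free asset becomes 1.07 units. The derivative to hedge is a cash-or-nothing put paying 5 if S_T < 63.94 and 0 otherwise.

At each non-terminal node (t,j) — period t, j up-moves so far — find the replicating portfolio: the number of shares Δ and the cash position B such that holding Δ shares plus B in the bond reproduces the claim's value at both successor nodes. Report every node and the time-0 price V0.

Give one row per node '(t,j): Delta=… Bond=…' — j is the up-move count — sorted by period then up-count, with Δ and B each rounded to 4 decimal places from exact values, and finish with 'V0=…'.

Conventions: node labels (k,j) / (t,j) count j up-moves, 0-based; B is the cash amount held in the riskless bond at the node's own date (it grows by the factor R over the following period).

(0,0): Delta=-0.0202 Bond=1.9340
(1,0): Delta=-0.1482 Bond=9.0517
(1,1): Delta=-0.0108 Bond=1.1384
(2,0): Delta=0.0000 Bond=4.6729
(2,1): Delta=-0.1590 Bond=10.3537
(2,2): Delta=0.0000 Bond=0.0000
V0=0.1562

Arbitrage-free pricing uses the up-move probability p* = (R−d)/(u−d) = 0.8824, discounting each step at R = 1.07.
Expiry values: V(3,0)=5.0000, V(3,1)=5.0000, V(3,2)=0.0000, V(3,3)=0.0000
Node (2,0) S=33.8272: V=(p*·5.0000+(1−p*)·5.0000)/1.07=4.6729; Δ=(5.0000−5.0000)/(38.2247−20.9729)=0.0000; B=V−Δ·S=4.6729
Node (2,1) S=61.6528: V=(p*·0.0000+(1−p*)·5.0000)/1.07=0.5498; Δ=(0.0000−5.0000)/(69.6677−38.2247)=-0.1590; B=V−Δ·S=10.3537
Node (2,2) S=112.3672: V=(p*·0.0000+(1−p*)·0.0000)/1.07=0.0000; Δ=(0.0000−0.0000)/(126.9749−69.6677)=0.0000; B=V−Δ·S=0.0000
Node (1,0) S=54.5600: V=(p*·0.5498+(1−p*)·4.6729)/1.07=0.9671; Δ=(0.5498−4.6729)/(61.6528−33.8272)=-0.1482; B=V−Δ·S=9.0517
Node (1,1) S=99.4400: V=(p*·0.0000+(1−p*)·0.5498)/1.07=0.0604; Δ=(0.0000−0.5498)/(112.3672−61.6528)=-0.0108; B=V−Δ·S=1.1384
Node (0,0) S=88.0000: V=(p*·0.0604+(1−p*)·0.9671)/1.07=0.1562; Δ=(0.0604−0.9671)/(99.4400−54.5600)=-0.0202; B=V−Δ·S=1.9340
Verification: the root portfolio costs Δ(0,0)·S0 + B(0,0) = 0.1562, matching V0.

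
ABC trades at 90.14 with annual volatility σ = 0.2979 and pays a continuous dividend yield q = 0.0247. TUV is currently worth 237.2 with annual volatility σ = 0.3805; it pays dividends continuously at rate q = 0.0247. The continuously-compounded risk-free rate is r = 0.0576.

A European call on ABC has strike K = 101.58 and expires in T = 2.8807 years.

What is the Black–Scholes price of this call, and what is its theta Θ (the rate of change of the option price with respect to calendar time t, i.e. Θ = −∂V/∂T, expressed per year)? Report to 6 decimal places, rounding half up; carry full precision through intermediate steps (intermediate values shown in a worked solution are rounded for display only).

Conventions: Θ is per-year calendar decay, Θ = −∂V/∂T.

price = 15.934177
Θ = -3.564950

σ√T = 0.2979·√2.8807 = 0.505614
d₁ = (ln(S/K) + (r−q+σ²/2)T) / (σ√T) = (ln(90.14/101.58) + (0.0576−0.0247+0.2979²/2)·2.8807) / 0.505614 = (-0.119483 + 0.222598) / 0.505614 = 0.203941
d₂ = d₁ − σ√T = 0.203941 − 0.505614 = -0.301674
e^{−rT} = 0.847107
e^{−qT} = 0.931319
N(d₁) = 0.580800,  N(d₂) = 0.381450
Call price V = S·e^{−qT}·N(d₁) − K·e^{−rT}·N(d₂) = 48.757648 − 32.823472 = 15.934177
φ(d₁) = (1/√(2π))·e^{−d₁²/2} = 0.390732
Θ = −S·e^{−qT}·φ(d₁)·σ/(2√T) + q·S·e^{−qT}·N(d₁) − r·K·e^{−rT}·N(d₂) = −2.878632 + 1.204314 − 1.890632 = -3.564950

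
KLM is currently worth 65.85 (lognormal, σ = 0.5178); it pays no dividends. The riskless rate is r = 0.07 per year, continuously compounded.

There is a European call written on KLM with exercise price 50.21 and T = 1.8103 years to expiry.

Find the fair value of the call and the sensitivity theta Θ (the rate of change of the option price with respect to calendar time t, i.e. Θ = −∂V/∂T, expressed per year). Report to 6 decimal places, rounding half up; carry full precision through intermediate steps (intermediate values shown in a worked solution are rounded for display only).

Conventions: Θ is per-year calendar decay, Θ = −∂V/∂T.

price = 28.051669
Θ = -5.133541

σ√T = 0.5178·√1.8103 = 0.696686
d₁ = (ln(S/K) + (r+σ²/2)T) / (σ√T) = (ln(65.85/50.21) + (0.07+0.5178²/2)·1.8103) / 0.696686 = (0.271165 + 0.369407) / 0.696686 = 0.919456
d₂ = d₁ − σ√T = 0.919456 − 0.696686 = 0.222769
e^{−rT} = 0.880979
N(d₁) = 0.821071,  N(d₂) = 0.588142
Call price V = S·N(d₁) − K·e^{−rT}·N(d₂) = 54.067547 − 26.015879 = 28.051669
φ(d₁) = (1/√(2π))·e^{−d₁²/2} = 0.261417
Θ = −S·φ(d₁)·σ/(2√T) − r·K·e^{−rT}·N(d₂) = −3.312430 − 1.821112 = -5.133541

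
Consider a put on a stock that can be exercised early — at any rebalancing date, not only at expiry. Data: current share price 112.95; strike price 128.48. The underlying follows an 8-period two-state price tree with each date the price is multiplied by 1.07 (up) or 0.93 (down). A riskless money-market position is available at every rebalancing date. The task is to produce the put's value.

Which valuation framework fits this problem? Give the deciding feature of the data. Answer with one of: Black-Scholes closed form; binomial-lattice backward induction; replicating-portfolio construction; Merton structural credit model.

framework: binomial-lattice backward induction

Key observation: with exercise allowed before expiry on a discrete up/down model (8 steps from spot 112.95), the strike-128.48 put's value must be rolled back through the tree testing early exercise at each node.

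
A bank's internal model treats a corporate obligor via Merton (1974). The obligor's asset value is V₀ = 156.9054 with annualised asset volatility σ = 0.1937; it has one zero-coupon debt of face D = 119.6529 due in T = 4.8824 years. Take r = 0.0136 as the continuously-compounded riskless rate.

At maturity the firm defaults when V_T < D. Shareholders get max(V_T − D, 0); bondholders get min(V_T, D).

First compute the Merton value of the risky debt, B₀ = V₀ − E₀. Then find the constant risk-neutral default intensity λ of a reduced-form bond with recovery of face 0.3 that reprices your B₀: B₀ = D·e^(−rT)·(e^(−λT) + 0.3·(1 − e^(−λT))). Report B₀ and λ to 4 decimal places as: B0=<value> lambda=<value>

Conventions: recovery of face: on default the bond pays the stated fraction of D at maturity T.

B0=105.0993 lambda=0.0188

Equity is a call on the firm's assets struck at D = 119.6529:
d₁ = [ln(V₀/D) + (r + σ²/2)T] / (σ√T)
   = [ln(156.9054/119.6529) + (0.0136 + 0.5·0.1937²)·4.8824] / (0.1937·√4.8824)
   = [0.271048 + 0.157994] / 0.428002 = 1.002428
d₂ = d₁ − σ√T = 1.002428 − 0.428002 = 0.574426
N(d₁) = 0.841932,  N(d₂) = 0.717160,  e^(−rT) = 0.935756
E₀ = V₀·N(d₁) − D·e^(−rT)·N(d₂)
   = 156.9054·0.841932 − 119.6529·0.935756·0.717160 = 51.806130
B₀ = V₀ − E₀ = 156.9054 − 51.806130 = 105.099270
e^(−λT) = (B₀·e^(rT)/D − 0.3)/(1 − 0.3) = (105.0993·1.068655/119.6529 − 0.3)/0.7 = 0.91238907
λ = −ln(0.91238907)/4.8824 = 0.018779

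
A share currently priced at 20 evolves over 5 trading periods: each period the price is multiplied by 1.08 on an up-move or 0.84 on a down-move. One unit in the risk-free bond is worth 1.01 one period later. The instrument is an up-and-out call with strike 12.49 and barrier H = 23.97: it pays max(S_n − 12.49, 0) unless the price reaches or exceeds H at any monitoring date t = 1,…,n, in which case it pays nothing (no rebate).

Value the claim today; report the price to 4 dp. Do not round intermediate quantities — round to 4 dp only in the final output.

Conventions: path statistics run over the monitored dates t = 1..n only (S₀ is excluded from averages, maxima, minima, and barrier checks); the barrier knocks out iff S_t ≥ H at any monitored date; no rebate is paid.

With p* = (R−d)/(u−d) = 0.7083, sum probability × payoff across the paths and divide by R^5.
Enumerate all 2^5 = 32 price paths (U = up ×1.08, D = down ×0.84); each path with k up-moves has probability p*^k·(1−p*)^(5−k).
DDDDD: M=16.8000, payoff=0.0000, prob=0.002111
UDDDD: M=21.6000, payoff=0.0000, prob=0.005126
DUDDD: M=18.1440, payoff=0.0000, prob=0.005126
UUDDD: M=23.3280, payoff=1.3366, prob=0.012449
DDUDD: M=16.8000, payoff=0.0000, prob=0.005126
UDUDD: M=21.6000, payoff=1.3366, prob=0.012449
DUUDD: M=19.5955, payoff=1.3366, prob=0.012449
UUUDD: M=25.1942, payoff=0.0000, prob=0.030233
DDDUD: M=16.8000, payoff=0.0000, prob=0.005126
UDDUD: M=21.6000, payoff=1.3366, prob=0.012449
DUDUD: M=18.1440, payoff=1.3366, prob=0.012449
UUDUD: M=23.3280, payoff=5.2871, prob=0.030233
DDUUD: M=16.8000, payoff=1.3366, prob=0.012449
UDUUD: M=21.6000, payoff=5.2871, prob=0.030233
DUUUD: M=21.1632, payoff=5.2871, prob=0.030233
UUUUD: M=27.2098, payoff=0.0000, prob=0.073424
DDDDU: M=16.8000, payoff=0.0000, prob=0.005126
UDDDU: M=21.6000, payoff=1.3366, prob=0.012449
DUDDU: M=18.1440, payoff=1.3366, prob=0.012449
UUDDU: M=23.3280, payoff=5.2871, prob=0.030233
DDUDU: M=16.8000, payoff=1.3366, prob=0.012449
UDUDU: M=21.6000, payoff=5.2871, prob=0.030233
DUUDU: M=19.5955, payoff=5.2871, prob=0.030233
UUUDU: M=25.1942, payoff=0.0000, prob=0.073424
DDDUU: M=16.8000, payoff=1.3366, prob=0.012449
UDDUU: M=21.6000, payoff=5.2871, prob=0.030233
DUDUU: M=18.1440, payoff=5.2871, prob=0.030233
UUDUU: M=23.3280, payoff=10.3662, prob=0.073424
DDUUU: M=17.7771, payoff=5.2871, prob=0.030233
UDUUU: M=22.8562, payoff=10.3662, prob=0.073424
DUUUU: M=22.8562, payoff=10.3662, prob=0.073424
UUUUU: M=29.3866, payoff=0.0000, prob=0.178315
Price = Σ prob·payoff / R^5 = 3.888388 / 1.051010 = 3.6997

price = 3.6997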